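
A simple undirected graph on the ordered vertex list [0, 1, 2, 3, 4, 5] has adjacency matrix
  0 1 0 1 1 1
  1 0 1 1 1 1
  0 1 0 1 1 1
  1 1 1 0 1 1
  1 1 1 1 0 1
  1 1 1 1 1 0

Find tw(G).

4

A width-4 tree decomposition is:
Bags: B1 = {0, 1, 3, 4, 5}  B2 = {1, 2, 3, 4, 5}
Tree: B1–B2
The largest bag has 5 vertices, giving width 4; this decomposition certifies tw(G) ≤ 4. Conversely, {0, 1, 3, 4, 5} is a clique of size 5, and the vertices of any clique must share a bag in every tree decomposition; so some bag has ≥ 5 vertices and tw(G) ≥ 4. Therefore the treewidth is 4.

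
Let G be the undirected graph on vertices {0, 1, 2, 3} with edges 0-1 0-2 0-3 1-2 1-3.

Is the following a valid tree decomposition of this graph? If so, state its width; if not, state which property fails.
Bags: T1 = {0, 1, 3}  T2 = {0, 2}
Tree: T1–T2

A tree decomposition must satisfy three properties: every vertex lies in some bag; for every edge, both endpoints lie together in some bag; and for every vertex, the bags containing it form a connected subtree. Here edge (1,2) lies in no bag, so the decomposition is invalid.

No — edge (1,2) lies in no bag.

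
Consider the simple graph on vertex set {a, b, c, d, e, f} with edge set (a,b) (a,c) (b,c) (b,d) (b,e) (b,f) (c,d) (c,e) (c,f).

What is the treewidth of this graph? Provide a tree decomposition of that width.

Each bag holds 3 vertices, so the decomposition has width 2, which upper-bounds the treewidth. On the other hand G contains the 3-clique {b, c, d}. A clique must lie in a single bag of any decomposition, so no decomposition can have width below 2. Combining the bounds, tw(G) = 2.

Treewidth 2.
Bags: B1 = {b, c, e}  B2 = {b, c, d}  B3 = {b, c, f}  B4 = {a, b, c}
Tree: B1–B2, B2–B3, B2–B4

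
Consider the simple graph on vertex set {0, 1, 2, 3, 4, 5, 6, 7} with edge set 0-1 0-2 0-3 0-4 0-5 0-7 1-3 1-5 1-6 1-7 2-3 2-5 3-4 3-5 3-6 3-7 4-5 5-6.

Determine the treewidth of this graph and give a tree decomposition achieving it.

The largest bag has 4 vertices, giving width 3; this decomposition certifies tw(G) ≤ 3. On the other hand G contains the 4-clique {0, 1, 3, 5}. A clique must lie in a single bag of any decomposition, so no decomposition can have width below 3. Hence tw(G) = 3 exactly.

Treewidth 3.
Bags: B1 = {0, 1, 3, 5}  B2 = {0, 2, 3, 5}  B3 = {0, 3, 4, 5}  B4 = {1, 3, 5, 6}  B5 = {0, 1, 3, 7}
Tree: B1–B2, B2–B3, B1–B4, B1–B5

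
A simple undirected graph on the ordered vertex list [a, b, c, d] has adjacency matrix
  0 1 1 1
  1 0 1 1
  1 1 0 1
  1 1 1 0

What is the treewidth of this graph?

3

A width-3 tree decomposition is:
Bags: B1 = {a, b, c, d}
Tree: (single bag)
With just one bag of size 4, the width is 4 − 1 = 3, so tw(G) ≤ 3. On the other hand G contains the 4-clique {a, b, c, d}. A clique must lie in a single bag of any decomposition, so no decomposition can have width below 3. Hence tw(G) = 3 exactly.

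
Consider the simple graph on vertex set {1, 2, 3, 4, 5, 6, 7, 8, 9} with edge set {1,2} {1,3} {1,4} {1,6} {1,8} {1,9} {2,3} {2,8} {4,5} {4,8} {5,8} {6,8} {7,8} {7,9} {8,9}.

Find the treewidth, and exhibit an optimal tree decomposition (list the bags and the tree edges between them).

Treewidth 2.
One optimal decomposition is:
Bags: B1 = {1, 4, 8}  B2 = {1, 2, 8}  B3 = {1, 8, 9}  B4 = {4, 5, 8}  B5 = {1, 6, 8}  B6 = {7, 8, 9}  B7 = {1, 2, 3}
Tree: B1–B2, B1–B3, B1–B4, B2–B5, B3–B6, B2–B7

Every bag has size at most 3, so the width is 3 − 1 = 2 and tw(G) ≤ 2. For the lower bound, the 3 vertices {1, 8, 9} are pairwise adjacent, and any tree decomposition puts a clique entirely inside one bag — forcing width ≥ 2. The upper and lower bounds meet at 2, so that is the treewidth.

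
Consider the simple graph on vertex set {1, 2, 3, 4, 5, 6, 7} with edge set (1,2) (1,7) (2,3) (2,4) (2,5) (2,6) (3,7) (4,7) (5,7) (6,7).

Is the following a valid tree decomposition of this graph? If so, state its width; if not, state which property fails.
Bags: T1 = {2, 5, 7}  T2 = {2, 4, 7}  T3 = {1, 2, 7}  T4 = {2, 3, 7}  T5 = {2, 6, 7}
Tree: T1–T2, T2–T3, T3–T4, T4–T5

Yes; width 2.

Every vertex of G appears in some bag (union = {1, 2, 3, 4, 5, 6, 7}); every edge is covered by a bag; and for each vertex v the set of bags containing v is connected in the bag tree. The decomposition is therefore valid. The largest bag has 3 vertices, so the width is 2.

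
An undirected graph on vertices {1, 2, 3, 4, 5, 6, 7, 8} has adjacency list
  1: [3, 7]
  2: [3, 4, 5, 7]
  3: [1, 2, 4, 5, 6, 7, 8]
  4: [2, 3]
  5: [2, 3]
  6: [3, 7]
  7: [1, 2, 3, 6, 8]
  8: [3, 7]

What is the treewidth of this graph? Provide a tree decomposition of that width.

Treewidth 2.
Bags: B1 = {3, 6, 7}  B2 = {2, 3, 7}  B3 = {2, 3, 4}  B4 = {2, 3, 5}  B5 = {1, 3, 7}  B6 = {3, 7, 8}
Tree: B1–B2, B2–B3, B3–B4, B2–B5, B5–B6

The largest bag has 3 vertices, giving width 2; this decomposition certifies tw(G) ≤ 2. On the other hand G contains the 3-clique {2, 3, 4}. A clique must lie in a single bag of any decomposition, so no decomposition can have width below 2. Therefore the treewidth is 2.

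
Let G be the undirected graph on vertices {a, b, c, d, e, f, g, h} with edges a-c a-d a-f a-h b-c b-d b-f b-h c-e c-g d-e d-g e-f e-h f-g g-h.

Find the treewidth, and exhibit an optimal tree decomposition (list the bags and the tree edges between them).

Treewidth 4.
One such decomposition:
Bags: B1 = {c, d, f, g, h}  B2 = {b, c, d, f, h}  B3 = {c, d, e, f, h}  B4 = {a, c, d, f, h}
Tree: B1–B2, B2–B3, B3–B4

The largest bag has 5 vertices, giving width 4; this decomposition certifies tw(G) ≤ 4. For the lower bound: the 5 vertex sets {g,h}, {b,c}, {e,f}, {d}, {a} are disjoint, each induces a connected subgraph, and every pair is joined by at least one edge of G. Contracting each set to a single vertex therefore yields K_{5} as a minor, and since treewidth is minor-monotone, tw(G) ≥ tw(K_{5}) = 4. The upper and lower bounds meet at 4, so that is the treewidth.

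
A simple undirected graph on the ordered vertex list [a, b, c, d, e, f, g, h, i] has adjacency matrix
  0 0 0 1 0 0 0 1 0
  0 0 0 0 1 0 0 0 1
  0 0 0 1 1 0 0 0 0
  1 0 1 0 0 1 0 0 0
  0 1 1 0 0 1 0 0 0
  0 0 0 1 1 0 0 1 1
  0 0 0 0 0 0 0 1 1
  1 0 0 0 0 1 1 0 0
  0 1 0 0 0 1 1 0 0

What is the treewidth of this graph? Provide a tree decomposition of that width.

The largest bag has 4 vertices, giving width 3; this decomposition certifies tw(G) ≤ 3. For the lower bound: the 4 vertex sets {a,c,d}, {e}, {f}, {b,g,h,i} are disjoint, each induces a connected subgraph, and every pair is joined by at least one edge of G. Contracting each set to a single vertex therefore yields K_{4} as a minor, and since treewidth is minor-monotone, tw(G) ≥ tw(K_{4}) = 3. The upper and lower bounds meet at 3, so that is the treewidth.

Treewidth 3.
One such decomposition:
Bags: B1 = {a, c, d, e}  B2 = {a, d, e, f}  B3 = {a, e, f, h}  B4 = {b, e, f, h}  B5 = {b, f, h, i}  B6 = {b, g, h, i}
Tree: B1–B2, B2–B3, B3–B4, B4–B5, B5–B6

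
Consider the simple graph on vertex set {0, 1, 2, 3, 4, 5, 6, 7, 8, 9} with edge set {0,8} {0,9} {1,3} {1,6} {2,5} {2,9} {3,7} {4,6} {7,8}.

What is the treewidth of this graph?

A width-1 tree decomposition is:
Bags: B1 = {2, 5}  B2 = {2, 9}  B3 = {0, 9}  B4 = {0, 8}  B5 = {7, 8}  B6 = {3, 7}  B7 = {1, 3}  B8 = {1, 6}  B9 = {4, 6}
Tree: B1–B2, B2–B3, B3–B4, B4–B5, B5–B6, B6–B7, B7–B8, B8–B9
Each bag holds 2 vertices, so the decomposition has width 1, which upper-bounds the treewidth. Since G has at least one edge (e.g. 5–2), it is not an edgeless graph, so tw(G) ≥ 1. Hence tw(G) = 1 exactly.

1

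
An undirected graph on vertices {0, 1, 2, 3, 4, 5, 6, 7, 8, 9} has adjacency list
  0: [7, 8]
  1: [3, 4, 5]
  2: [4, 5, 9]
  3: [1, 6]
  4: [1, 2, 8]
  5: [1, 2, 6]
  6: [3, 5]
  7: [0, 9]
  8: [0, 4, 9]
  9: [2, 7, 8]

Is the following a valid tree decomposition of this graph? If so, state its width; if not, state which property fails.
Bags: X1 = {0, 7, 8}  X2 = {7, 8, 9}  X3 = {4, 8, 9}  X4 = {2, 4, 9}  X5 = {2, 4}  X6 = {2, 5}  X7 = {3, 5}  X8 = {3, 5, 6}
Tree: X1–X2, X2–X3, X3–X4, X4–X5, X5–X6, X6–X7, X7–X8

A tree decomposition must satisfy three properties: every vertex lies in some bag; for every edge, both endpoints lie together in some bag; and for every vertex, the bags containing it form a connected subtree. Here vertex 1 appears in no bag, so the decomposition is invalid.

No — vertex 1 appears in no bag.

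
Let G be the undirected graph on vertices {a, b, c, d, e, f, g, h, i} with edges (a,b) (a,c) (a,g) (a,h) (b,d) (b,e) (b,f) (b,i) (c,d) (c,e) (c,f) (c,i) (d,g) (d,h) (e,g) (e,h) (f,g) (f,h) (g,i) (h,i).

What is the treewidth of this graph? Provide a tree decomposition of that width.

Each bag holds 5 vertices, so the decomposition has width 4, which upper-bounds the treewidth. For the lower bound: the 5 vertex sets {d,g}, {b,e}, {a,h}, {c}, {f} are disjoint, each induces a connected subgraph, and every pair is joined by at least one edge of G. Contracting each set to a single vertex therefore yields K_{5} as a minor, and since treewidth is minor-monotone, tw(G) ≥ tw(K_{5}) = 4. The upper and lower bounds meet at 4, so that is the treewidth.

Treewidth 4.
One such decomposition:
Bags: B1 = {b, c, d, g, h}  B2 = {b, c, e, g, h}  B3 = {a, b, c, g, h}  B4 = {b, c, f, g, h}  B5 = {b, c, g, h, i}
Tree: B1–B2, B2–B3, B3–B4, B4–B5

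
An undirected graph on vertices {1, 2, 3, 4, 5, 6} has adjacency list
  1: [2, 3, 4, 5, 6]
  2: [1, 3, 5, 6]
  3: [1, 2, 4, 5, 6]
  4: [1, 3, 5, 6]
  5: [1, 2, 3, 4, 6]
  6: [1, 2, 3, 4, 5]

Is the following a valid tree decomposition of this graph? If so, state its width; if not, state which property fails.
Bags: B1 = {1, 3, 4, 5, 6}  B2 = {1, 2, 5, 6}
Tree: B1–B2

No — edge (3,2) lies in no bag.

A tree decomposition must satisfy three properties: every vertex lies in some bag; for every edge, both endpoints lie together in some bag; and for every vertex, the bags containing it form a connected subtree. Here edge (3,2) lies in no bag, so the decomposition is invalid.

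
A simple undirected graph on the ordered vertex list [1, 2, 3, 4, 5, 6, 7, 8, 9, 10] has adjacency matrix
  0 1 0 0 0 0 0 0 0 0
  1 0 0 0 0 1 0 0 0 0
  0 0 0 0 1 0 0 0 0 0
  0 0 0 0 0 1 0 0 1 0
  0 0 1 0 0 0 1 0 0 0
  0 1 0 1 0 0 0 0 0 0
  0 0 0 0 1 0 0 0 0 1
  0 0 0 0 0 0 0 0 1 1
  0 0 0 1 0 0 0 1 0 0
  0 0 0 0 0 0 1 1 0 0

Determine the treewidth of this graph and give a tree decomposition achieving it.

Each bag holds 2 vertices, so the decomposition has width 1, which upper-bounds the treewidth. G has an edge, so its treewidth is at least 1. Hence tw(G) = 1 exactly.

Treewidth 1.
One such decomposition:
Bags: B1 = {3, 5}  B2 = {5, 7}  B3 = {7, 10}  B4 = {8, 10}  B5 = {8, 9}  B6 = {4, 9}  B7 = {4, 6}  B8 = {2, 6}  B9 = {1, 2}
Tree: B1–B2, B2–B3, B3–B4, B4–B5, B5–B6, B6–B7, B7–B8, B8–B9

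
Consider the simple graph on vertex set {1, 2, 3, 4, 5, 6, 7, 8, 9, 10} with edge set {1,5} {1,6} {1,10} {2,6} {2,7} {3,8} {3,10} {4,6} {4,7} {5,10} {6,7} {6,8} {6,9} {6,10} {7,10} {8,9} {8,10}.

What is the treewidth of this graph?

A width-2 tree decomposition is:
Bags: B1 = {1, 6, 10}  B2 = {6, 7, 10}  B3 = {1, 5, 10}  B4 = {6, 8, 10}  B5 = {6, 8, 9}  B6 = {2, 6, 7}  B7 = {4, 6, 7}  B8 = {3, 8, 10}
Tree: B1–B2, B1–B3, B1–B4, B4–B5, B2–B6, B6–B7, B4–B8
Each bag holds 3 vertices, so the decomposition has width 2, which upper-bounds the treewidth. For the lower bound, the 3 vertices {3, 8, 10} are pairwise adjacent, and any tree decomposition puts a clique entirely inside one bag — forcing width ≥ 2. The upper and lower bounds meet at 2, so that is the treewidth.

2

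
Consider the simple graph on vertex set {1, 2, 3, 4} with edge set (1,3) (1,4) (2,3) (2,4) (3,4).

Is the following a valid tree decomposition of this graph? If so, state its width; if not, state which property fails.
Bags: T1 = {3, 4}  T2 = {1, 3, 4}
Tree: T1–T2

No — vertex 2 appears in no bag.

A tree decomposition must satisfy three properties: every vertex lies in some bag; for every edge, both endpoints lie together in some bag; and for every vertex, the bags containing it form a connected subtree. Here vertex 2 appears in no bag, so the decomposition is invalid.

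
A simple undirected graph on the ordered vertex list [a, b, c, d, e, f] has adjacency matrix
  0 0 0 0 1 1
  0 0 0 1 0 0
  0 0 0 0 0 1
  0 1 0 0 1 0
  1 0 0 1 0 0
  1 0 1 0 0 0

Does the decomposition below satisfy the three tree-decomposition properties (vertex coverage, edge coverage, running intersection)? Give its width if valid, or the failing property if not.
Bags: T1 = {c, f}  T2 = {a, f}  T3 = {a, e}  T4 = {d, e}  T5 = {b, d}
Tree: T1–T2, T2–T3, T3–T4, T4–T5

Every vertex of G appears in some bag (union = {a, b, c, d, e, f}); every edge is covered by a bag; and for each vertex v the set of bags containing v is connected in the bag tree. The decomposition is therefore valid. The largest bag has 2 vertices, so the width is 1.

Yes; width 1.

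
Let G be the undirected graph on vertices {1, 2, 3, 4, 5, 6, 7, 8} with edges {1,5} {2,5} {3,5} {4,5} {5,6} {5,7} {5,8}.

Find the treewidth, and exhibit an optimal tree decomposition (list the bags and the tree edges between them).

Treewidth 1.
One such decomposition:
Bags: B1 = {5, 8}  B2 = {5, 6}  B3 = {3, 5}  B4 = {5, 7}  B5 = {2, 5}  B6 = {1, 5}  B7 = {4, 5}
Tree: B1–B2, B2–B3, B3–B4, B2–B5, B5–B6, B6–B7

The largest bag has 2 vertices, giving width 1; this decomposition certifies tw(G) ≤ 1. Since G has at least one edge (e.g. 5–8), it is not an edgeless graph, so tw(G) ≥ 1. Therefore the treewidth is 1.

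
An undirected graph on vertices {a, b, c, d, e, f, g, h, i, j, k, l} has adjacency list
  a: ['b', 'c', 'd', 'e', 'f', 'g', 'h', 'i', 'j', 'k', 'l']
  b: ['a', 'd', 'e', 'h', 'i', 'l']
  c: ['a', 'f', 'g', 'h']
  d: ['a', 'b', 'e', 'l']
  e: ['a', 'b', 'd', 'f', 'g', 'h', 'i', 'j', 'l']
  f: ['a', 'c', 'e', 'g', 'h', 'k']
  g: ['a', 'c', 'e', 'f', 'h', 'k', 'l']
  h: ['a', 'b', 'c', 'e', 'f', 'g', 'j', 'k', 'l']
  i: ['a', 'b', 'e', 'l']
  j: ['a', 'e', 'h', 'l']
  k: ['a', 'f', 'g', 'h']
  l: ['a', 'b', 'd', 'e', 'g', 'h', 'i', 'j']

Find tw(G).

A width-4 tree decomposition is:
Bags: B1 = {a, e, g, h, l}  B2 = {a, b, e, h, l}  B3 = {a, b, e, i, l}  B4 = {a, e, h, j, l}  B5 = {a, b, d, e, l}  B6 = {a, e, f, g, h}  B7 = {a, c, f, g, h}  B8 = {a, f, g, h, k}
Tree: B1–B2, B2–B3, B1–B4, B2–B5, B1–B6, B6–B7, B7–B8
Each bag holds 5 vertices, so the decomposition has width 4, which upper-bounds the treewidth. Conversely, {a, b, d, e, l} is a clique of size 5, and the vertices of any clique must share a bag in every tree decomposition; so some bag has ≥ 5 vertices and tw(G) ≥ 4. Therefore the treewidth is 4.

4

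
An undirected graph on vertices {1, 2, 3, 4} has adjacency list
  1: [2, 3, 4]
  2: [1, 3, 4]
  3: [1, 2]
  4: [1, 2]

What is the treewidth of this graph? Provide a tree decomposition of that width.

Treewidth 2.
One such decomposition:
Bags: B1 = {1, 2, 3}  B2 = {1, 2, 4}
Tree: B1–B2

Every bag has size at most 3, so the width is 3 − 1 = 2 and tw(G) ≤ 2. For the lower bound, the 3 vertices {1, 2, 3} are pairwise adjacent, and any tree decomposition puts a clique entirely inside one bag — forcing width ≥ 2. Hence tw(G) = 2 exactly.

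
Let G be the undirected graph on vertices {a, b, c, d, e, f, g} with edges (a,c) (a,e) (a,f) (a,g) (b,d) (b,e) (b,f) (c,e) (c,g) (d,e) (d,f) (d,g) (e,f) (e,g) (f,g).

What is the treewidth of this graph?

3

A width-3 tree decomposition is:
Bags: B1 = {a, c, e, g}  B2 = {a, e, f, g}  B3 = {d, e, f, g}  B4 = {b, d, e, f}
Tree: B1–B2, B2–B3, B3–B4
The largest bag has 4 vertices, giving width 3; this decomposition certifies tw(G) ≤ 3. On the other hand G contains the 4-clique {a, c, e, g}. A clique must lie in a single bag of any decomposition, so no decomposition can have width below 3. The upper and lower bounds meet at 3, so that is the treewidth.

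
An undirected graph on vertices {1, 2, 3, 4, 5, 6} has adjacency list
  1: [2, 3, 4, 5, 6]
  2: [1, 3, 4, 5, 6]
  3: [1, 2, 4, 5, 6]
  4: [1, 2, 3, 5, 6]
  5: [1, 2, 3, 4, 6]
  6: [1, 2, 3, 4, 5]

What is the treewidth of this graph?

5

A width-5 tree decomposition is:
Bags: B1 = {1, 2, 3, 4, 5, 6}
Tree: (single bag)
A single bag containing all 6 vertices is trivially a valid decomposition of width 5. For the lower bound, the 6 vertices {1, 2, 3, 4, 5, 6} are pairwise adjacent, and any tree decomposition puts a clique entirely inside one bag — forcing width ≥ 5. Hence tw(G) = 5 exactly.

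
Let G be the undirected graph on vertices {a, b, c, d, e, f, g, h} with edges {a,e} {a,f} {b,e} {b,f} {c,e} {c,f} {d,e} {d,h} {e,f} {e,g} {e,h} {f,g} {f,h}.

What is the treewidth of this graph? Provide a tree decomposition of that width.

Treewidth 2.
One optimal decomposition is:
Bags: B1 = {e, f, h}  B2 = {b, e, f}  B3 = {d, e, h}  B4 = {c, e, f}  B5 = {a, e, f}  B6 = {e, f, g}
Tree: B1–B2, B1–B3, B1–B4, B2–B5, B5–B6

The largest bag has 3 vertices, giving width 2; this decomposition certifies tw(G) ≤ 2. For the lower bound, the 3 vertices {d, e, h} are pairwise adjacent, and any tree decomposition puts a clique entirely inside one bag — forcing width ≥ 2. The upper and lower bounds meet at 2, so that is the treewidth.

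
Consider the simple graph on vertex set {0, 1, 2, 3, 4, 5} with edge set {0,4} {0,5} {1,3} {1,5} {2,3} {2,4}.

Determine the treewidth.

2

A width-2 tree decomposition is:
Bags: B1 = {0, 4, 5}  B2 = {1, 4, 5}  B3 = {1, 3, 4}  B4 = {2, 3, 4}
Tree: B1–B2, B2–B3, B3–B4
The largest bag has 3 vertices, giving width 2; this decomposition certifies tw(G) ≤ 2. For the lower bound, G contains the cycle 4–0–5–1–3–2–4, so G is not a forest; only forests have treewidth ≤ 1, hence tw(G) ≥ 2. Therefore the treewidth is 2.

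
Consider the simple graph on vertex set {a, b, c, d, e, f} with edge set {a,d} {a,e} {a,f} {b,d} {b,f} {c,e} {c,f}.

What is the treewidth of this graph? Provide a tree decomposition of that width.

Each bag holds 3 vertices, so the decomposition has width 2, which upper-bounds the treewidth. For the lower bound, G contains the cycle b–d–a–f–b, so G is not a forest; only forests have treewidth ≤ 1, hence tw(G) ≥ 2. Hence tw(G) = 2 exactly.

Treewidth 2.
Bags: B1 = {b, d, f}  B2 = {a, d, f}  B3 = {a, c, f}  B4 = {a, c, e}
Tree: B1–B2, B2–B3, B3–B4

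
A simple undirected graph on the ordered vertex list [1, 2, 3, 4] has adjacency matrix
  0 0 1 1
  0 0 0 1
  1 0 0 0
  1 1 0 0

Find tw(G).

A width-1 tree decomposition is:
Bags: B1 = {1, 3}  B2 = {1, 4}  B3 = {2, 4}
Tree: B1–B2, B2–B3
Each bag holds 2 vertices, so the decomposition has width 1, which upper-bounds the treewidth. G has an edge, so its treewidth is at least 1. Hence tw(G) = 1 exactly.

1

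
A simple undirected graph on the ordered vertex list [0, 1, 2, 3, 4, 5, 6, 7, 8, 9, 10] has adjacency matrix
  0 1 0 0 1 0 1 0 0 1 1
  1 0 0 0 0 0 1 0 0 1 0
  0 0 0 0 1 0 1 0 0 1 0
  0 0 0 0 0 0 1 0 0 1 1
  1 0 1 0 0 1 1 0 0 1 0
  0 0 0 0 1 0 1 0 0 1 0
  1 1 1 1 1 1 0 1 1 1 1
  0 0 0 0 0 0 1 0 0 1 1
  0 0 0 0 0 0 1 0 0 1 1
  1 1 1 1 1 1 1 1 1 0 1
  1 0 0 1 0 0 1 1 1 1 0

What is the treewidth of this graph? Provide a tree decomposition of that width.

Every bag has size at most 4, so the width is 4 − 1 = 3 and tw(G) ≤ 3. For the lower bound, the 4 vertices {0, 1, 6, 9} are pairwise adjacent, and any tree decomposition puts a clique entirely inside one bag — forcing width ≥ 3. The upper and lower bounds meet at 3, so that is the treewidth.

Treewidth 3.
One optimal decomposition is:
Bags: B1 = {6, 8, 9, 10}  B2 = {0, 6, 9, 10}  B3 = {3, 6, 9, 10}  B4 = {0, 4, 6, 9}  B5 = {0, 1, 6, 9}  B6 = {6, 7, 9, 10}  B7 = {4, 5, 6, 9}  B8 = {2, 4, 6, 9}
Tree: B1–B2, B1–B3, B2–B4, B2–B5, B2–B6, B4–B7, B4–B8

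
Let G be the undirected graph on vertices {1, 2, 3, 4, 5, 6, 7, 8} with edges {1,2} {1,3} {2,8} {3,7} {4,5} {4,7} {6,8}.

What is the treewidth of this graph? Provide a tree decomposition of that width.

Treewidth 1.
One optimal decomposition is:
Bags: B1 = {6, 8}  B2 = {2, 8}  B3 = {1, 2}  B4 = {1, 3}  B5 = {3, 7}  B6 = {4, 7}  B7 = {4, 5}
Tree: B1–B2, B2–B3, B3–B4, B4–B5, B5–B6, B6–B7

Every bag has size at most 2, so the width is 2 − 1 = 1 and tw(G) ≤ 1. G has an edge, so its treewidth is at least 1. Therefore the treewidth is 1.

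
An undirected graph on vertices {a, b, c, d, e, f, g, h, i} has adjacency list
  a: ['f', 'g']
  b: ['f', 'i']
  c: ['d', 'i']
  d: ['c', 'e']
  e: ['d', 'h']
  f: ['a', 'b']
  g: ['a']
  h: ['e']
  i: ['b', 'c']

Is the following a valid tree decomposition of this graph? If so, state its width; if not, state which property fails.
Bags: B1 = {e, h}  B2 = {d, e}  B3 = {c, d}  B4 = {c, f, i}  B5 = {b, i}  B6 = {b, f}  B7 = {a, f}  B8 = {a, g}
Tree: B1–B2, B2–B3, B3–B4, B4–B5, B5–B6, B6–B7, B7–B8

A tree decomposition must satisfy three properties: every vertex lies in some bag; for every edge, both endpoints lie together in some bag; and for every vertex, the bags containing it form a connected subtree. Here bags containing vertex f are not connected in the tree, so the decomposition is invalid.

No — bags containing vertex f are not connected in the tree.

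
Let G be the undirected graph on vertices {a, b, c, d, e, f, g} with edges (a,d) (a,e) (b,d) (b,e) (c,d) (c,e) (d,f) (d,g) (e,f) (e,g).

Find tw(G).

2

A width-2 tree decomposition is:
Bags: B1 = {d, e, f}  B2 = {b, d, e}  B3 = {d, e, g}  B4 = {c, d, e}  B5 = {a, d, e}
Tree: B1–B2, B2–B3, B3–B4, B4–B5
The largest bag has 3 vertices, giving width 2; this decomposition certifies tw(G) ≤ 2. For the lower bound, G contains the cycle e–f–d–b–e, so G is not a forest; only forests have treewidth ≤ 1, hence tw(G) ≥ 2. Therefore the treewidth is 2.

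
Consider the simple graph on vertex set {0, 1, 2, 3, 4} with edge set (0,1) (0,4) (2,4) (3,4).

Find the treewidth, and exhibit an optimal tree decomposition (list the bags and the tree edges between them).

Treewidth 1.
One optimal decomposition is:
Bags: B1 = {0, 4}  B2 = {3, 4}  B3 = {2, 4}  B4 = {0, 1}
Tree: B1–B2, B1–B3, B1–B4

Every bag has size at most 2, so the width is 2 − 1 = 1 and tw(G) ≤ 1. G has an edge, so its treewidth is at least 1. Therefore the treewidth is 1.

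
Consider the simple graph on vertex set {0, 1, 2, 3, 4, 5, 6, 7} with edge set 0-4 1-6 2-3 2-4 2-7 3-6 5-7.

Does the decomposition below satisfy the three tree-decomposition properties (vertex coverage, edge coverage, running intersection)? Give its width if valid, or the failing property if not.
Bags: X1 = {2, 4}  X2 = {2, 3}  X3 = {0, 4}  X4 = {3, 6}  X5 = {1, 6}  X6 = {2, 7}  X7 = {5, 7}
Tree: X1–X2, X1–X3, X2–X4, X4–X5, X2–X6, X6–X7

Yes; width 1.

Vertex coverage: the bags together contain {0, 1, 2, 3, 4, 5, 6, 7}, the full vertex set. Edge coverage: each edge of G has both endpoints in at least one bag. Running intersection: for every vertex, the bags containing it form a connected subtree. All three properties hold, so this is a valid tree decomposition of width max|bag| − 1 = 1, and hence tw(G) ≤ 1.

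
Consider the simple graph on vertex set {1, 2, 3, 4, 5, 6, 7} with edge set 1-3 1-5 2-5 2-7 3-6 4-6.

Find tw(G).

1

A width-1 tree decomposition is:
Bags: B1 = {4, 6}  B2 = {3, 6}  B3 = {1, 3}  B4 = {1, 5}  B5 = {2, 5}  B6 = {2, 7}
Tree: B1–B2, B2–B3, B3–B4, B4–B5, B5–B6
Each bag holds 2 vertices, so the decomposition has width 1, which upper-bounds the treewidth. Since G has at least one edge (e.g. 4–6), it is not an edgeless graph, so tw(G) ≥ 1. Hence tw(G) = 1 exactly.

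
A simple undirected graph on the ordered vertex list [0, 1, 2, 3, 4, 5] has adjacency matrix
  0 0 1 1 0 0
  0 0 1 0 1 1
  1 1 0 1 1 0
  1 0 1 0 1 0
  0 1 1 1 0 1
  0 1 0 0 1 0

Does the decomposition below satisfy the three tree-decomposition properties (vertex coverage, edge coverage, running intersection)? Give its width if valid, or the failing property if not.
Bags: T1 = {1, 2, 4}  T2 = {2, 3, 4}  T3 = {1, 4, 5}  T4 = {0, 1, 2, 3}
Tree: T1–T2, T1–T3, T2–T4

A tree decomposition must satisfy three properties: every vertex lies in some bag; for every edge, both endpoints lie together in some bag; and for every vertex, the bags containing it form a connected subtree. Here bags containing vertex 1 are not connected in the tree, so the decomposition is invalid.

No — bags containing vertex 1 are not connected in the tree.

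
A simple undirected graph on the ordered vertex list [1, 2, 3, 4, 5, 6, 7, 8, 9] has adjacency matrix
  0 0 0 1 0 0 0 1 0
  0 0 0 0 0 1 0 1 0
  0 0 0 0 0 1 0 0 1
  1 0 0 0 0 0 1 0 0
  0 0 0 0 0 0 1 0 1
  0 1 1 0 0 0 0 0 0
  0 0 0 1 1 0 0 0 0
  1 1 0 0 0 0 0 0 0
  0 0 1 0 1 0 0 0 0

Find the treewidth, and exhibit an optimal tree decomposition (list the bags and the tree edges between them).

Treewidth 2.
One such decomposition:
Bags: B1 = {3, 5, 9}  B2 = {3, 5, 7}  B3 = {3, 4, 7}  B4 = {1, 3, 4}  B5 = {1, 3, 8}  B6 = {2, 3, 8}  B7 = {2, 3, 6}
Tree: B1–B2, B2–B3, B3–B4, B4–B5, B5–B6, B6–B7

Every bag has size at most 3, so the width is 3 − 1 = 2 and tw(G) ≤ 2. For the lower bound, G contains the cycle 3–9–5–7–4–1–8–2–6–3, so G is not a forest; only forests have treewidth ≤ 1, hence tw(G) ≥ 2. The upper and lower bounds meet at 2, so that is the treewidth.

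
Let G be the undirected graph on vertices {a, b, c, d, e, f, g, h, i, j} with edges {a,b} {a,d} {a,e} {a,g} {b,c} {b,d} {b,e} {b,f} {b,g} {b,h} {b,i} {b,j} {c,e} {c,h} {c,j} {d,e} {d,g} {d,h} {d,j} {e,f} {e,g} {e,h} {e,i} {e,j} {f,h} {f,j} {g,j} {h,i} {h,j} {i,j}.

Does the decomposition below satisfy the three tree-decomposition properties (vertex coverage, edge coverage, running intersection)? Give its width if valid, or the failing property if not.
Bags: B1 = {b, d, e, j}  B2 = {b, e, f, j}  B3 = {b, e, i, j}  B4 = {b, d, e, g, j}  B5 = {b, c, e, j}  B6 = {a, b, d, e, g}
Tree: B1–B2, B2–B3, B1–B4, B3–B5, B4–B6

No — vertex h appears in no bag.

A tree decomposition must satisfy three properties: every vertex lies in some bag; for every edge, both endpoints lie together in some bag; and for every vertex, the bags containing it form a connected subtree. Here vertex h appears in no bag, so the decomposition is invalid.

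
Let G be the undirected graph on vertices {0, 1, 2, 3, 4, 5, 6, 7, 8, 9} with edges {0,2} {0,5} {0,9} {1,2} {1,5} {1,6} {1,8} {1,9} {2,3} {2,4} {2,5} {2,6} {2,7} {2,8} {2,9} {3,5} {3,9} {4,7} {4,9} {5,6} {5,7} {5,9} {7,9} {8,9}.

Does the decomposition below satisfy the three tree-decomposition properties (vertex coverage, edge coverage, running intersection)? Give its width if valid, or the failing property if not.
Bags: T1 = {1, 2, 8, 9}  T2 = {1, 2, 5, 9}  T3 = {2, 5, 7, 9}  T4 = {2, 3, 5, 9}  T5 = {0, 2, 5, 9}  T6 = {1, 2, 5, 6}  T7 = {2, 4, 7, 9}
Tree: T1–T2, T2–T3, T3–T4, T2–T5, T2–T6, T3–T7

Yes; width 3.

Checking the three conditions: (i) the bags cover all of {0, 1, 2, 3, 4, 5, 6, 7, 8, 9}; (ii) for each edge, some bag contains both endpoints; (iii) the bags containing any fixed vertex form a subtree. All hold, so the decomposition is valid with width 4 − 1 = 3.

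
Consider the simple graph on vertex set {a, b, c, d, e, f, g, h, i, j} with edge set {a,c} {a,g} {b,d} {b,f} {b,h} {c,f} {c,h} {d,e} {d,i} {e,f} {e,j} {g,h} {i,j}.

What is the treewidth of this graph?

2

A width-2 tree decomposition is:
Bags: B1 = {d, i, j}  B2 = {d, e, j}  B3 = {b, d, e}  B4 = {b, e, f}  B5 = {b, f, h}  B6 = {c, f, h}  B7 = {c, g, h}  B8 = {a, c, g}
Tree: B1–B2, B2–B3, B3–B4, B4–B5, B5–B6, B6–B7, B7–B8
Each bag holds 3 vertices, so the decomposition has width 2, which upper-bounds the treewidth. Since i–j–e–d–i is a cycle in G, G is not acyclic. Forests are exactly the graphs of treewidth ≤ 1, so tw(G) ≥ 2. Combining the bounds, tw(G) = 2.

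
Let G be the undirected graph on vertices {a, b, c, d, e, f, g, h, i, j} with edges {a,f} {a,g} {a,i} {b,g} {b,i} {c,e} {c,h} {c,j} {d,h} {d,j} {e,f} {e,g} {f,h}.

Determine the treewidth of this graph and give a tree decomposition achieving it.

Every bag has size at most 3, so the width is 3 − 1 = 2 and tw(G) ≤ 2. The edges d–j–c–h–d form a cycle, so G is not a tree and its treewidth is at least 2. Combining the bounds, tw(G) = 2.

Treewidth 2.
One such decomposition:
Bags: B1 = {d, h, j}  B2 = {c, h, j}  B3 = {c, f, h}  B4 = {c, e, f}  B5 = {a, e, f}  B6 = {a, e, g}  B7 = {a, g, i}  B8 = {b, g, i}
Tree: B1–B2, B2–B3, B3–B4, B4–B5, B5–B6, B6–B7, B7–B8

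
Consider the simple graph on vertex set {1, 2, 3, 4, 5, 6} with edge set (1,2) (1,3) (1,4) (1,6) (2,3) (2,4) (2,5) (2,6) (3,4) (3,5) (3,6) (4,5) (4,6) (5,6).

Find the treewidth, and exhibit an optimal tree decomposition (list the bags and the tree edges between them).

Treewidth 4.
One such decomposition:
Bags: B1 = {1, 2, 3, 4, 6}  B2 = {2, 3, 4, 5, 6}
Tree: B1–B2

Each bag holds 5 vertices, so the decomposition has width 4, which upper-bounds the treewidth. For the lower bound, the 5 vertices {1, 2, 3, 4, 6} are pairwise adjacent, and any tree decomposition puts a clique entirely inside one bag — forcing width ≥ 4. The upper and lower bounds meet at 4, so that is the treewidth.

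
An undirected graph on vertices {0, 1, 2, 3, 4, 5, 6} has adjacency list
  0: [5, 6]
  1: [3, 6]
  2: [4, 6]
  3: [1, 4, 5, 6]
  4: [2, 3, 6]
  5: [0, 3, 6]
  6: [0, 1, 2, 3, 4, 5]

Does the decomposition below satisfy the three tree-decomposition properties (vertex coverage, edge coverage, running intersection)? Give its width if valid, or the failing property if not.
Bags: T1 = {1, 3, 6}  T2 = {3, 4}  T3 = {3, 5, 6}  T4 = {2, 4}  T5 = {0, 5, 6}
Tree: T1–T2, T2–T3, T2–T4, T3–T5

No — edge (6,4) lies in no bag.

A tree decomposition must satisfy three properties: every vertex lies in some bag; for every edge, both endpoints lie together in some bag; and for every vertex, the bags containing it form a connected subtree. Here edge (6,4) lies in no bag, so the decomposition is invalid.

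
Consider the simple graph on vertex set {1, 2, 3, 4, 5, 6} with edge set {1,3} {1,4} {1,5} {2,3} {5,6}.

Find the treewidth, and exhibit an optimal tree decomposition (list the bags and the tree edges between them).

Treewidth 1.
One such decomposition:
Bags: B1 = {1, 3}  B2 = {2, 3}  B3 = {1, 5}  B4 = {5, 6}  B5 = {1, 4}
Tree: B1–B2, B1–B3, B3–B4, B1–B5

Every bag has size at most 2, so the width is 2 − 1 = 1 and tw(G) ≤ 1. G has an edge, so its treewidth is at least 1. Combining the bounds, tw(G) = 1.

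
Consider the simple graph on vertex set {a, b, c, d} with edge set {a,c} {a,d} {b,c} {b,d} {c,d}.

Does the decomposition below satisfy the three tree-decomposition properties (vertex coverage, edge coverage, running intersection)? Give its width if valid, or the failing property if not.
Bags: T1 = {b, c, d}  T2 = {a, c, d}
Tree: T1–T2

Every vertex of G appears in some bag (union = {a, b, c, d}); every edge is covered by a bag; and for each vertex v the set of bags containing v is connected in the bag tree. The decomposition is therefore valid. The largest bag has 3 vertices, so the width is 2.

Yes; width 2.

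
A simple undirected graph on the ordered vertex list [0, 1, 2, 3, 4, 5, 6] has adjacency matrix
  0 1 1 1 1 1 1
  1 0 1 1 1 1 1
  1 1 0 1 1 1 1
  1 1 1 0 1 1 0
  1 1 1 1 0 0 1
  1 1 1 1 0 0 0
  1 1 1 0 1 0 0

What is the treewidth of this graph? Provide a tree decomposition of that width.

The largest bag has 5 vertices, giving width 4; this decomposition certifies tw(G) ≤ 4. On the other hand G contains the 5-clique {0, 1, 2, 3, 4}. A clique must lie in a single bag of any decomposition, so no decomposition can have width below 4. Therefore the treewidth is 4.

Treewidth 4.
Bags: B1 = {0, 1, 2, 4, 6}  B2 = {0, 1, 2, 3, 4}  B3 = {0, 1, 2, 3, 5}
Tree: B1–B2, B2–B3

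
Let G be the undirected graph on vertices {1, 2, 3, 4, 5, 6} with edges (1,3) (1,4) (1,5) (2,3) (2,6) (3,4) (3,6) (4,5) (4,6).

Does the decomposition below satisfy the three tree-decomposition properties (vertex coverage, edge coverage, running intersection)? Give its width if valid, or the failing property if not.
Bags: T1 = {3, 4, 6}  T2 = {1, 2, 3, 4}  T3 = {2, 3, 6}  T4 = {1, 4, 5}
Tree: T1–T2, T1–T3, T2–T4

A tree decomposition must satisfy three properties: every vertex lies in some bag; for every edge, both endpoints lie together in some bag; and for every vertex, the bags containing it form a connected subtree. Here bags containing vertex 2 are not connected in the tree, so the decomposition is invalid.

No — bags containing vertex 2 are not connected in the tree.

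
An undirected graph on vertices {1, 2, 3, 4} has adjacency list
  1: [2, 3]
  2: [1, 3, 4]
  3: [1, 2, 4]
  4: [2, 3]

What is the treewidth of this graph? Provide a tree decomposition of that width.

Each bag holds 3 vertices, so the decomposition has width 2, which upper-bounds the treewidth. Conversely, {1, 2, 3} is a clique of size 3, and the vertices of any clique must share a bag in every tree decomposition; so some bag has ≥ 3 vertices and tw(G) ≥ 2. Therefore the treewidth is 2.

Treewidth 2.
One such decomposition:
Bags: B1 = {2, 3, 4}  B2 = {1, 2, 3}
Tree: B1–B2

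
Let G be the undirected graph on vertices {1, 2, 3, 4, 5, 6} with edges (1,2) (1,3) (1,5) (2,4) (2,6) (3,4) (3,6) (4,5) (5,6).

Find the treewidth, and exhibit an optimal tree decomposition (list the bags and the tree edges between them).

Each bag holds 4 vertices, so the decomposition has width 3, which upper-bounds the treewidth. For the lower bound: the 4 vertex sets {3,4}, {5,6}, {2}, {1} are disjoint, each induces a connected subgraph, and every pair is joined by at least one edge of G. Contracting each set to a single vertex therefore yields K_{4} as a minor, and since treewidth is minor-monotone, tw(G) ≥ tw(K_{4}) = 3. Therefore the treewidth is 3.

Treewidth 3.
One optimal decomposition is:
Bags: B1 = {2, 3, 4, 5}  B2 = {2, 3, 5, 6}  B3 = {1, 2, 3, 5}
Tree: B1–B2, B2–B3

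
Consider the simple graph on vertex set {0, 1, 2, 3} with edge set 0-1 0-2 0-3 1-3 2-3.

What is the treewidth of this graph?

2

A width-2 tree decomposition is:
Bags: B1 = {0, 2, 3}  B2 = {0, 1, 3}
Tree: B1–B2
The largest bag has 3 vertices, giving width 2; this decomposition certifies tw(G) ≤ 2. On the other hand G contains the 3-clique {0, 1, 3}. A clique must lie in a single bag of any decomposition, so no decomposition can have width below 2. Combining the bounds, tw(G) = 2.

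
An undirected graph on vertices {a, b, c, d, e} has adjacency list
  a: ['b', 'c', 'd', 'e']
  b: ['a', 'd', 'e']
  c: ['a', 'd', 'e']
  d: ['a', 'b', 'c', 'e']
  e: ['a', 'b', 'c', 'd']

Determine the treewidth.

A width-3 tree decomposition is:
Bags: B1 = {a, c, d, e}  B2 = {a, b, d, e}
Tree: B1–B2
Every bag has size at most 4, so the width is 4 − 1 = 3 and tw(G) ≤ 3. On the other hand G contains the 4-clique {a, c, d, e}. A clique must lie in a single bag of any decomposition, so no decomposition can have width below 3. Combining the bounds, tw(G) = 3.

3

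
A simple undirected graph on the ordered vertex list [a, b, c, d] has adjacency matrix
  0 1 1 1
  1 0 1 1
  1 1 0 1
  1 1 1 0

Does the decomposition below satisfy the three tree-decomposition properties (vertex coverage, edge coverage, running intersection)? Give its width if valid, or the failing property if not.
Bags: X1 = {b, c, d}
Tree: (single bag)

No — vertex a appears in no bag.

A tree decomposition must satisfy three properties: every vertex lies in some bag; for every edge, both endpoints lie together in some bag; and for every vertex, the bags containing it form a connected subtree. Here vertex a appears in no bag, so the decomposition is invalid.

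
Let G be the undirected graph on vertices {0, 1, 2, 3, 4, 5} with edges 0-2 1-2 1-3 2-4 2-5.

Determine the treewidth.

A width-1 tree decomposition is:
Bags: B1 = {1, 2}  B2 = {0, 2}  B3 = {1, 3}  B4 = {2, 5}  B5 = {2, 4}
Tree: B1–B2, B1–B3, B2–B4, B2–B5
Every bag has size at most 2, so the width is 2 − 1 = 1 and tw(G) ≤ 1. G has an edge, so its treewidth is at least 1. Hence tw(G) = 1 exactly.

1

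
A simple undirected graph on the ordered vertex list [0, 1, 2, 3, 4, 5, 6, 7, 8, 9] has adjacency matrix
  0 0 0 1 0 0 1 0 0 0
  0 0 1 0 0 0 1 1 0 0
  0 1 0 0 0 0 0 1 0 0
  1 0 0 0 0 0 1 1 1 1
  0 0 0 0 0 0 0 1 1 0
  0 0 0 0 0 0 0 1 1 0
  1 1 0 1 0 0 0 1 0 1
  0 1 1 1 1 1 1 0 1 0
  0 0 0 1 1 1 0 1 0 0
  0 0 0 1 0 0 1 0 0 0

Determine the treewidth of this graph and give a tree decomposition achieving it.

Every bag has size at most 3, so the width is 3 − 1 = 2 and tw(G) ≤ 2. For the lower bound, the 3 vertices {0, 3, 6} are pairwise adjacent, and any tree decomposition puts a clique entirely inside one bag — forcing width ≥ 2. Therefore the treewidth is 2.

Treewidth 2.
Bags: B1 = {3, 6, 7}  B2 = {0, 3, 6}  B3 = {3, 7, 8}  B4 = {4, 7, 8}  B5 = {1, 6, 7}  B6 = {1, 2, 7}  B7 = {5, 7, 8}  B8 = {3, 6, 9}
Tree: B1–B2, B1–B3, B3–B4, B1–B5, B5–B6, B3–B7, B2–B8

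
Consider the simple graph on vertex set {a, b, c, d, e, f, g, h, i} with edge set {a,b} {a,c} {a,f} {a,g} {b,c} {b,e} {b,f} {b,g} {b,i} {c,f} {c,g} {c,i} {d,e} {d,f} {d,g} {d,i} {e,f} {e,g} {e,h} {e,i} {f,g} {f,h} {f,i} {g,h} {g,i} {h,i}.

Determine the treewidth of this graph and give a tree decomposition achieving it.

The largest bag has 5 vertices, giving width 4; this decomposition certifies tw(G) ≤ 4. On the other hand G contains the 5-clique {a, b, c, f, g}. A clique must lie in a single bag of any decomposition, so no decomposition can have width below 4. The upper and lower bounds meet at 4, so that is the treewidth.

Treewidth 4.
Bags: B1 = {a, b, c, f, g}  B2 = {b, c, f, g, i}  B3 = {b, e, f, g, i}  B4 = {d, e, f, g, i}  B5 = {e, f, g, h, i}
Tree: B1–B2, B2–B3, B3–B4, B4–B5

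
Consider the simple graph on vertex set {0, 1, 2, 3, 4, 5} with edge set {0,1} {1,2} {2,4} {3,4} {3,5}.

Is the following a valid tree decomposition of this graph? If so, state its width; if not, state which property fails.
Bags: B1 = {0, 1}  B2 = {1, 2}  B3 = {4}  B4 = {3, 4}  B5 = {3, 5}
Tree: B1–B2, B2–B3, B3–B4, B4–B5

A tree decomposition must satisfy three properties: every vertex lies in some bag; for every edge, both endpoints lie together in some bag; and for every vertex, the bags containing it form a connected subtree. Here edge (2,4) lies in no bag, so the decomposition is invalid.

No — edge (2,4) lies in no bag.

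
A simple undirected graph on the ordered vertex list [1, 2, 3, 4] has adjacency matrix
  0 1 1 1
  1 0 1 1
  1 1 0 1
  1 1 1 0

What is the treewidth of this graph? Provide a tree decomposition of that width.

A single bag containing all 4 vertices is trivially a valid decomposition of width 3. For the lower bound, the 4 vertices {1, 2, 3, 4} are pairwise adjacent, and any tree decomposition puts a clique entirely inside one bag — forcing width ≥ 3. Combining the bounds, tw(G) = 3.

Treewidth 3.
Bags: B1 = {1, 2, 3, 4}
Tree: (single bag)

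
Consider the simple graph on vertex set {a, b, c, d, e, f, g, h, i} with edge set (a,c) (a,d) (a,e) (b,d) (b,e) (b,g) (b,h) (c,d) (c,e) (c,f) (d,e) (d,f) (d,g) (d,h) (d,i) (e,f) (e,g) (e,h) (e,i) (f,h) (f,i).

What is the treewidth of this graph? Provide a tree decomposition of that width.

Every bag has size at most 4, so the width is 4 − 1 = 3 and tw(G) ≤ 3. On the other hand G contains the 4-clique {b, d, e, g}. A clique must lie in a single bag of any decomposition, so no decomposition can have width below 3. Hence tw(G) = 3 exactly.

Treewidth 3.
Bags: B1 = {c, d, e, f}  B2 = {d, e, f, i}  B3 = {d, e, f, h}  B4 = {b, d, e, h}  B5 = {a, c, d, e}  B6 = {b, d, e, g}
Tree: B1–B2, B1–B3, B3–B4, B1–B5, B4–B6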